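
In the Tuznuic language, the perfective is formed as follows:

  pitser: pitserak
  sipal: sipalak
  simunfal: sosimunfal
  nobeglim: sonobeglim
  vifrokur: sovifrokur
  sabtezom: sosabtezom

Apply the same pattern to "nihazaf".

sipal and simunfal both end in -l yet inflect differently (sipalak, sosimunfal), so the final letter is not what conditions the rule; the number of vowels is.
"nihazaf" has 3 vowels. The stems with 3 vowels (simunfal → sosimunfal, nobeglim → sonobeglim, vifrokur → sovifrokur) add the prefix so-.
So nihazaf → sonihazaf.

sonihazaf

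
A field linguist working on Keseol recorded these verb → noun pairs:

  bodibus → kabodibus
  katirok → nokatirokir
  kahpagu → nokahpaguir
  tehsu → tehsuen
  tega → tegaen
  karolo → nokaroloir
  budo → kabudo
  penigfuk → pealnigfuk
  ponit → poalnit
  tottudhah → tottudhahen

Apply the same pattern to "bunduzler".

tehsu and kahpagu both end in -u yet inflect differently (tehsuen, nokahpaguir), so the final letter is not what conditions the rule; the first letter is.
"bunduzler" begins with b-. The stems beginning with b- (bodibus → kabodibus, budo → kabudo) add the prefix ka-.
So bunduzler → kabunduzler.

kabunduzler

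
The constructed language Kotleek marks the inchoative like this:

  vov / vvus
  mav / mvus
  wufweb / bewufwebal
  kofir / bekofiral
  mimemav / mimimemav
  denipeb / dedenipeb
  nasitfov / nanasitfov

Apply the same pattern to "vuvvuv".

bevuvvuval

"vuvvuv" has 2 vowels. The stems with 2 vowels (wufweb → bewufwebal, kofir → bekofiral) add be- … -al around the stem.
So vuvvuv → bevuvvuval.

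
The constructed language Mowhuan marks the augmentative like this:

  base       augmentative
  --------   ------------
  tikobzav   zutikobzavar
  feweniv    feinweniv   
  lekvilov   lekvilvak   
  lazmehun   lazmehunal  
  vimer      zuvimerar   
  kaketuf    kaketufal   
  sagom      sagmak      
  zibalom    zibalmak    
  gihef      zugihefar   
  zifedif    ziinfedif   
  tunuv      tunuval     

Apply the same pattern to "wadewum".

zifedif and gihef both end in -f yet inflect differently (ziinfedif, zugihefar), so the final letter is not what conditions the rule; the last vowel is.
"wadewum" has last vowel 'u'. The stems whose last vowel is 'u' (kaketuf → kaketufal, tunuv → tunuval, lazmehun → lazmehunal) add -al.
So wadewum → wadewumal.

wadewumal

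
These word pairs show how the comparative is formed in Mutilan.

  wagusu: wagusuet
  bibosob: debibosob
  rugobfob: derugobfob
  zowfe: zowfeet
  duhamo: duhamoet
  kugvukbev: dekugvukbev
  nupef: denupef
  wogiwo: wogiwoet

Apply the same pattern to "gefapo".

"gefapo" ends in a vowel. The stems ending in a vowel (wagusu → wagusuet, zowfe → zowfeet, duhamo → duhamoet) add -et.
The other pattern: stems ending in a consonant add the prefix de-.
So gefapo → gefapoet.

gefapoet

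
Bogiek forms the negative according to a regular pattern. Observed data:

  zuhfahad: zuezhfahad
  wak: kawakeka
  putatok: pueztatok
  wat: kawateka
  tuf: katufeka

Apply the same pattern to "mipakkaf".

miezpakkaf

"mipakkaf" has 3 vowels. The stems with 3 vowels (putatok → pueztatok, zuhfahad → zuezhfahad) insert -ez- after the first vowel.
So mipakkaf → miezpakkaf.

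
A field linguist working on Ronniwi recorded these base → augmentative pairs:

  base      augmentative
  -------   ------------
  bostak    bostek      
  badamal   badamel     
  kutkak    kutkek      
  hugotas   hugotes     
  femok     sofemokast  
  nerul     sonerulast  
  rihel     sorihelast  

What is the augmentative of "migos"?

bostak and femok both end in -k yet inflect differently (bostek, sofemokast), so the final letter is not what conditions the rule; the last vowel is.
"migos" has last vowel 'o'. The one such stem in the data (femok → sofemokast) adds so- … -ast around the stem, so the same rule applies.
The other pattern: stems whose last vowel is 'a' change the last vowel to 'e'.
So migos → somigosast.

somigosast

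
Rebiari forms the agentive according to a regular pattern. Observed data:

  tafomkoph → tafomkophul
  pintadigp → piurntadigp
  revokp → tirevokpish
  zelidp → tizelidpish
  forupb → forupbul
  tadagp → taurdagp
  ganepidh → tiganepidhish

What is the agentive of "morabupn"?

morabupnul

tadagp and zelidp both end in -p yet inflect differently (taurdagp, tizelidpish), so the final letter is not what conditions the rule; the second-to-last letter is.
"morabupn" has second-to-last letter 'p'. The stems whose second-to-last letter is 'p' (forupb → forupbul, tafomkoph → tafomkophul) add -ul.
The other patterns: stems whose second-to-last letter is 'g' insert -ur- after the first vowel; stems whose second-to-last letter is 'd' or 'k' add ti- … -ish around the stem.
So morabupn → morabupnul.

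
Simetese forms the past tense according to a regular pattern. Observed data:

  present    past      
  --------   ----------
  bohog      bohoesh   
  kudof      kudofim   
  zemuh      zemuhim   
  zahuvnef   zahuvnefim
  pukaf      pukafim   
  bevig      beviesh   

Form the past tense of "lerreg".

lerreesh

bohog and kudof both have last vowel 'o' yet inflect differently (bohoesh, kudofim), so the last vowel is not what conditions the rule; the final letter is.
"lerreg" ends in -g. The stems ending in -g (bohog → bohoesh, bevig → beviesh) drop the final letter and add -esh.
The other pattern: stems ending in -f or -h add -im.
So lerreg → lerreesh.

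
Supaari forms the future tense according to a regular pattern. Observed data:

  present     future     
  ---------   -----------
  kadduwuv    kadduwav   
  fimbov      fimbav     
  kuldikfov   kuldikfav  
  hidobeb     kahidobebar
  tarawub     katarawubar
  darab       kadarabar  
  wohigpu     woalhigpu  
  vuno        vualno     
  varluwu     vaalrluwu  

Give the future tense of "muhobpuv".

muhobpav

kadduwuv and tarawub both have last vowel 'u' yet inflect differently (kadduwav, katarawubar), so the last vowel is not what conditions the rule; the final letter is.
"muhobpuv" ends in -v. The stems ending in -v (kadduwuv → kadduwav, fimbov → fimbav, kuldikfov → kuldikfav) change the last vowel to 'a'.
So muhobpuv → muhobpav.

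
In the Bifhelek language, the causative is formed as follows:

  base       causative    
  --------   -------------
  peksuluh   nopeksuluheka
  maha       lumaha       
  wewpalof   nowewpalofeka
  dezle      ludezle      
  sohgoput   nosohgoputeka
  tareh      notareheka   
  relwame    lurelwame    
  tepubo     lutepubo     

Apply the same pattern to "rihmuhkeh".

"rihmuhkeh" ends in a consonant. The stems ending in a consonant (tareh → notareheka, wewpalof → nowewpalofeka, peksuluh → nopeksuluheka) add no- … -eka around the stem.
The other pattern: stems ending in a vowel add the prefix lu-.
So rihmuhkeh → norihmuhkeheka.

norihmuhkeheka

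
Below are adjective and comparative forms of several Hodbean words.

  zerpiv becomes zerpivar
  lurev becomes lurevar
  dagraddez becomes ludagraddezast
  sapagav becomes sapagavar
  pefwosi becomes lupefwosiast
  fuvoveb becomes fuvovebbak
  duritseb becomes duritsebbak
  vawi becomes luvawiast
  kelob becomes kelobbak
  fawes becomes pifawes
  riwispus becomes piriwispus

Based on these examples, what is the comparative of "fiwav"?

fiwavar

lurev and fuvoveb both have last vowel 'e' yet inflect differently (lurevar, fuvovebbak), so the last vowel is not what conditions the rule; the final letter is.
"fiwav" ends in -v. The stems ending in -v (sapagav → sapagavar, zerpiv → zerpivar, lurev → lurevar) add -ar.
The other patterns: stems ending in -b double the final consonant and add -ak; stems ending in -s add the prefix pi-; stems ending in -i or -z add lu- … -ast around the stem.
So fiwav → fiwavar.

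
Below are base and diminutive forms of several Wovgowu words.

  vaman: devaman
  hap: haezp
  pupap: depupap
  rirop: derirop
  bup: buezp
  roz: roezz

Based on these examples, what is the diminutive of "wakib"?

dewakib

rirop and bup both end in -p yet inflect differently (derirop, buezp), so the final letter is not what conditions the rule; the number of vowels is.
"wakib" has 2 vowels. The stems with 2 vowels (vaman → devaman, rirop → derirop, pupap → depupap) add the prefix de-.
So wakib → dewakib.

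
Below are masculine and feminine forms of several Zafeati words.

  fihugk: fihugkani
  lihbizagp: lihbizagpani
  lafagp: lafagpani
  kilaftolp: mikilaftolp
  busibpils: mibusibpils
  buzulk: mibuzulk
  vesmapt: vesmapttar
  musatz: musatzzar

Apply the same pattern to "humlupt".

lihbizagp and kilaftolp both end in -p yet inflect differently (lihbizagpani, mikilaftolp), so the final letter is not what conditions the rule; the second-to-last letter is.
"humlupt" has second-to-last letter 'p'. The one such stem in the data (vesmapt → vesmapttar) doubles the final consonant and adds -ar (as does musatz), so the same rule applies.
The other patterns: stems whose second-to-last letter is 'g' add -ani; stems whose second-to-last letter is 'l' add the prefix mi-.
So humlupt → humlupttar.

humlupttar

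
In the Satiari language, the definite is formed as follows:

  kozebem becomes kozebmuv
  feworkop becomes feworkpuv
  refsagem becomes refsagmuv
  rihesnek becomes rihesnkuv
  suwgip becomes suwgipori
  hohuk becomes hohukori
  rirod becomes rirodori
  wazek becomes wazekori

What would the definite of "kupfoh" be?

kupfohori

"kupfoh" has 2 vowels. The stems with 2 vowels (suwgip → suwgipori, hohuk → hohukori, rirod → rirodori) add -ori.
So kupfoh → kupfohori.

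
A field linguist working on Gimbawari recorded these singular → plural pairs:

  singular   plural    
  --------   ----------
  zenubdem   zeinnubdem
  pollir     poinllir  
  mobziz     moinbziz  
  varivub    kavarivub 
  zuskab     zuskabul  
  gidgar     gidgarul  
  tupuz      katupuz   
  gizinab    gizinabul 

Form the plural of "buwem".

buinwem

"buwem" has last vowel 'e'. The one such stem in the data (zenubdem → zeinnubdem) inserts -in- after the first vowel (as do pollir, mobziz), so the same rule applies.
So buwem → buinwem.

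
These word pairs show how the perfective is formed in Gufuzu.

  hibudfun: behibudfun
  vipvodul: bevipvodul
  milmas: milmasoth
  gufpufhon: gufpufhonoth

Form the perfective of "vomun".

bevomun

hibudfun and gufpufhon both end in -n yet inflect differently (behibudfun, gufpufhonoth), so the final letter is not what conditions the rule; the last vowel is.
"vomun" has last vowel 'u'. The stems whose last vowel is 'u' (hibudfun → behibudfun, vipvodul → bevipvodul) add the prefix be-.
So vomun → bevomun.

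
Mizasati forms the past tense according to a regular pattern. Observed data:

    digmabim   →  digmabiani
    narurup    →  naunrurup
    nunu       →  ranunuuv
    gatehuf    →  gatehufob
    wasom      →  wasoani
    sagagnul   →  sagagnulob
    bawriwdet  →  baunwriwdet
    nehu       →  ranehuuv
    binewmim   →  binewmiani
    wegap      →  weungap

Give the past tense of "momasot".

mounmasot

"momasot" ends in -t. The one such stem in the data (bawriwdet → baunwriwdet) inserts -un- after the first vowel (as do narurup, wegap), so the same rule applies.
So momasot → mounmasot.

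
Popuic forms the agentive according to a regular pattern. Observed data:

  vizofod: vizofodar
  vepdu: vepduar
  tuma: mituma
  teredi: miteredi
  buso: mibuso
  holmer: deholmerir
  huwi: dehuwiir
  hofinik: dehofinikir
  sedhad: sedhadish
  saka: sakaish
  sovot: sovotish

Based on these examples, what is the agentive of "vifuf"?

vifufar

"vifuf" begins with v-. The stems beginning with v- (vizofod → vizofodar, vepdu → vepduar) add -ar.
The other patterns: stems beginning with b- or t- add the prefix mi-; stems beginning with h- add de- … -ir around the stem; stems beginning with s- add -ish.
So vifuf → vifufar.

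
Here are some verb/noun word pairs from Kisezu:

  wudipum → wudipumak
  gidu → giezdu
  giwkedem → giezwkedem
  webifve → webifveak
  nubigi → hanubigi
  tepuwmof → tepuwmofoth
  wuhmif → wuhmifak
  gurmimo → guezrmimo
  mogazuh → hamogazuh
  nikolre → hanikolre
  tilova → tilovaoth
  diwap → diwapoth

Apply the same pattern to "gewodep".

tepuwmof and wuhmif both end in -f yet inflect differently (tepuwmofoth, wuhmifak), so the final letter is not what conditions the rule; the first letter is.
"gewodep" begins with g-. The stems beginning with g- (gidu → giezdu, gurmimo → guezrmimo, giwkedem → giezwkedem) insert -ez- after the first vowel.
So gewodep → geezwodep.

geezwodep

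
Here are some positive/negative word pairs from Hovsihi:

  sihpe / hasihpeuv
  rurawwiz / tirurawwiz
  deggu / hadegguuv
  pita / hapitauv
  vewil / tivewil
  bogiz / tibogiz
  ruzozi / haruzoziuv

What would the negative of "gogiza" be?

hagogizauv

vewil and ruzozi both have last vowel 'i' yet inflect differently (tivewil, haruzoziuv), so the last vowel is not what conditions the rule; whether the stem ends in a vowel or a consonant is.
"gogiza" ends in a vowel. The stems ending in a vowel (sihpe → hasihpeuv, ruzozi → haruzoziuv, deggu → hadegguuv) add ha- … -uv around the stem.
So gogiza → hagogizauv.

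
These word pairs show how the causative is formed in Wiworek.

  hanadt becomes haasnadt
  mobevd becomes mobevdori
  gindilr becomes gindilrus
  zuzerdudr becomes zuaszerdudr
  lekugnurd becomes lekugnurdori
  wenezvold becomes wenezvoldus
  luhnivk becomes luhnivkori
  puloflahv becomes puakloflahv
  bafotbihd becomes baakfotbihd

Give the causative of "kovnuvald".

kovnuvaldus

mobevd and bafotbihd both end in -d yet inflect differently (mobevdori, baakfotbihd), so the final letter is not what conditions the rule; the second-to-last letter is.
"kovnuvald" has second-to-last letter 'l'. The stems whose second-to-last letter is 'l' (gindilr → gindilrus, wenezvold → wenezvoldus) add -us.
The other patterns: stems whose second-to-last letter is 'd' insert -as- after the first vowel; stems whose second-to-last letter is 'r' or 'v' add -ori; stems whose second-to-last letter is 'h' insert -ak- after the first vowel.
So kovnuvald → kovnuvaldus.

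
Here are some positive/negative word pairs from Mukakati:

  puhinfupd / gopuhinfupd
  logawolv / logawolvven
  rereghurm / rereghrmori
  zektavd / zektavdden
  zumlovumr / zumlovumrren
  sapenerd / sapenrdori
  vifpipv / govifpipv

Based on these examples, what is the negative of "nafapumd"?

nafapumdden

puhinfupd and sapenerd both end in -d yet inflect differently (gopuhinfupd, sapenrdori), so the final letter is not what conditions the rule; the second-to-last letter is.
"nafapumd" has second-to-last letter 'm'. The one such stem in the data (zumlovumr → zumlovumrren) doubles the final consonant and adds -en (as do logawolv, zektavd), so the same rule applies.
The other patterns: stems whose second-to-last letter is 'p' add the prefix go-; stems whose second-to-last letter is 'r' delete the last vowel and add -ori.
So nafapumd → nafapumdden.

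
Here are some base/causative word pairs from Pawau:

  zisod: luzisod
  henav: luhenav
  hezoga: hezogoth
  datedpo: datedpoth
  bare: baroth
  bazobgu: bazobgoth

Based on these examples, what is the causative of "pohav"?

lupohav

henav and hezoga both have last vowel 'a' yet inflect differently (luhenav, hezogoth), so the last vowel is not what conditions the rule; whether the stem ends in a vowel or a consonant is.
"pohav" ends in a consonant. The stems ending in a consonant (zisod → luzisod, henav → luhenav) add the prefix lu-.
So pohav → lupohav.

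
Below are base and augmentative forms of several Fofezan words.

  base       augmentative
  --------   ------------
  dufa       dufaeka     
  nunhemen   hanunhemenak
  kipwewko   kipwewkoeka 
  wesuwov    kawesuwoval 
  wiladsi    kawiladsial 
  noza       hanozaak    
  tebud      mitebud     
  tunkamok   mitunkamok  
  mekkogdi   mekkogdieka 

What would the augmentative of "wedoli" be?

kawedolial

noza and dufa both end in -a yet inflect differently (hanozaak, dufaeka), so the final letter is not what conditions the rule; the first letter is.
"wedoli" begins with w-. The stems beginning with w- (wesuwov → kawesuwoval, wiladsi → kawiladsial) add ka- … -al around the stem.
The other patterns: stems beginning with t- add the prefix mi-; stems beginning with n- add ha- … -ak around the stem; stems beginning with d-, k- or m- add -eka.
So wedoli → kawedolial.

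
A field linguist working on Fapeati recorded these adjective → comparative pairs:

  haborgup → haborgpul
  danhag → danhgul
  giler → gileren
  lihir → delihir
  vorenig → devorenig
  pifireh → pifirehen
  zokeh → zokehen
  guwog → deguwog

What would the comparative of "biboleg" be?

bibolegen

"biboleg" has last vowel 'e'. The stems whose last vowel is 'e' (zokeh → zokehen, pifireh → pifirehen, giler → gileren) add -en.
So biboleg → bibolegen.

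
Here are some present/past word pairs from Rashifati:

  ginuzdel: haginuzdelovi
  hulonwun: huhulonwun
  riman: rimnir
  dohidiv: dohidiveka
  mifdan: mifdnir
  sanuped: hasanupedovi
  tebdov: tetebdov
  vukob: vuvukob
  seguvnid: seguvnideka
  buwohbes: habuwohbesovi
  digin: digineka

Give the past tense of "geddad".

sanuped and seguvnid both end in -d yet inflect differently (hasanupedovi, seguvnideka), so the final letter is not what conditions the rule; the last vowel is.
"geddad" has last vowel 'a'. The stems whose last vowel is 'a' (riman → rimnir, mifdan → mifdnir) delete the last vowel and add -ir.
The other patterns: stems whose last vowel is 'e' add ha- … -ovi around the stem; stems whose last vowel is 'i' add -eka; stems whose last vowel is 'o' or 'u' repeat the first consonant+vowel as a prefix.
So geddad → gedddir.

gedddir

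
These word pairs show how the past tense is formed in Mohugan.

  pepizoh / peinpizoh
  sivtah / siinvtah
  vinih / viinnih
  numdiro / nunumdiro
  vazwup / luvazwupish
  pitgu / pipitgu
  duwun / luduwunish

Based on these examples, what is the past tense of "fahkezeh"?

fainhkezeh

duwun and pitgu both have last vowel 'u' yet inflect differently (luduwunish, pipitgu), so the last vowel is not what conditions the rule; the final letter is.
"fahkezeh" ends in -h. The stems ending in -h (pepizoh → peinpizoh, vinih → viinnih, sivtah → siinvtah) insert -in- after the first vowel.
So fahkezeh → fainhkezeh.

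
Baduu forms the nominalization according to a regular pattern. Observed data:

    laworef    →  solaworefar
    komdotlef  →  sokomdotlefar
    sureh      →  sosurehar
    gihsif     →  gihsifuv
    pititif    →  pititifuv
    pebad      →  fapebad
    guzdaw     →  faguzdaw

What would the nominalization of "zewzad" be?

laworef and gihsif both end in -f yet inflect differently (solaworefar, gihsifuv), so the final letter is not what conditions the rule; the last vowel is.
"zewzad" has last vowel 'a'. The stems whose last vowel is 'a' (pebad → fapebad, guzdaw → faguzdaw) add the prefix fa-.
So zewzad → fazewzad.

fazewzad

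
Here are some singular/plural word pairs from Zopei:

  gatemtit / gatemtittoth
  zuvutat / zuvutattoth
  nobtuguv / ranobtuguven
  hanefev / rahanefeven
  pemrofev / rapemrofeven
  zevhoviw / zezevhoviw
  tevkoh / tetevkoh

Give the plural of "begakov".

rabegakoven

"begakov" ends in -v. The stems ending in -v (nobtuguv → ranobtuguven, hanefev → rahanefeven, pemrofev → rapemrofeven) add ra- … -en around the stem.
So begakov → rabegakoven.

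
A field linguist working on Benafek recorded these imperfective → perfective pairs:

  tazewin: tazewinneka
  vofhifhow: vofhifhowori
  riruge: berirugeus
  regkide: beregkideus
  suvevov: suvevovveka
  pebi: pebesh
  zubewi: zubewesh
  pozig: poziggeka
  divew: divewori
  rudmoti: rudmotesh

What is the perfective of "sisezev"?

divew and riruge both have last vowel 'e' yet inflect differently (divewori, berirugeus), so the last vowel is not what conditions the rule; the final letter is.
"sisezev" ends in -v. The one such stem in the data (suvevov → suvevovveka) doubles the final consonant and adds -eka (as do tazewin, pozig), so the same rule applies.
The other patterns: stems ending in -i drop the final letter and add -esh; stems ending in -w add -ori; stems ending in -e add be- … -us around the stem.
So sisezev → sisezevveka.

sisezevveka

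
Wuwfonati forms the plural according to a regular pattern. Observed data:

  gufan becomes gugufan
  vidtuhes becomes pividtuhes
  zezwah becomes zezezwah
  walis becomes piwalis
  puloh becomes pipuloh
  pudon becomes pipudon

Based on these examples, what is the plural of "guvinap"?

guguvinap

gufan and pudon both end in -n yet inflect differently (gugufan, pipudon), so the final letter is not what conditions the rule; the last vowel is.
"guvinap" has last vowel 'a'. The stems whose last vowel is 'a' (gufan → gugufan, zezwah → zezezwah) repeat the first consonant+vowel as a prefix.
The other pattern: stems whose last vowel is 'e', 'i' or 'o' add the prefix pi-.
So guvinap → guguvinap.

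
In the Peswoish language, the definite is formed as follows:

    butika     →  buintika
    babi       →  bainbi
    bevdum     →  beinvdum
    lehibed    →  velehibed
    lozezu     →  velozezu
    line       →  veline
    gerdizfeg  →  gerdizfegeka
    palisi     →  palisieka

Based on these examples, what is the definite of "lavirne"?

"lavirne" begins with l-. The stems beginning with l- (lehibed → velehibed, lozezu → velozezu, line → veline) add the prefix ve-.
The other patterns: stems beginning with b- insert -in- after the first vowel; stems beginning with g- or p- add -eka.
So lavirne → velavirne.

velavirne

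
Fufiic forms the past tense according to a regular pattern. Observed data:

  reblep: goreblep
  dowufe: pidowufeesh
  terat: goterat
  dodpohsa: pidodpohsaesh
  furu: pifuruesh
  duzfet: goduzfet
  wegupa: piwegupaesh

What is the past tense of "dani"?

"dani" ends in a vowel. The stems ending in a vowel (furu → pifuruesh, wegupa → piwegupaesh, dodpohsa → pidodpohsaesh) add pi- … -esh around the stem.
So dani → pidaniesh.

pidaniesh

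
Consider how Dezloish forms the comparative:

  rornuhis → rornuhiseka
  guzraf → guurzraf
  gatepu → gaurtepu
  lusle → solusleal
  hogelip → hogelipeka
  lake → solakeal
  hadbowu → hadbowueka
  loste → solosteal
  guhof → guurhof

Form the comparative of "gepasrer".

gatepu and hadbowu both end in -u yet inflect differently (gaurtepu, hadbowueka), so the final letter is not what conditions the rule; the first letter is.
"gepasrer" begins with g-. The stems beginning with g- (gatepu → gaurtepu, guzraf → guurzraf, guhof → guurhof) insert -ur- after the first vowel.
So gepasrer → geurpasrer.

geurpasrer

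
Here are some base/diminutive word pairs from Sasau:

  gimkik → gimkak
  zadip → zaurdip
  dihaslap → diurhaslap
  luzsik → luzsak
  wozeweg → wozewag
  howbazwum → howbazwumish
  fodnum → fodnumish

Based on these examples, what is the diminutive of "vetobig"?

vetobag

gimkik and zadip both have last vowel 'i' yet inflect differently (gimkak, zaurdip), so the last vowel is not what conditions the rule; the final letter is.
"vetobig" ends in -g. The one such stem in the data (wozeweg → wozewag) changes the last vowel to 'a' (as do gimkik, luzsik), so the same rule applies.
The other patterns: stems ending in -m add -ish; stems ending in -p insert -ur- after the first vowel.
So vetobig → vetobag.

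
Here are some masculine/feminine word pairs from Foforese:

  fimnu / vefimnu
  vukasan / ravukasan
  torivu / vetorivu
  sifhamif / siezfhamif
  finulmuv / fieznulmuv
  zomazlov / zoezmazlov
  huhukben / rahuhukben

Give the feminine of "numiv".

"numiv" ends in -v. The stems ending in -v (finulmuv → fieznulmuv, zomazlov → zoezmazlov) insert -ez- after the first vowel.
The other patterns: stems ending in -u add the prefix ve-; stems ending in -n add the prefix ra-.
So numiv → nuezmiv.

nuezmiv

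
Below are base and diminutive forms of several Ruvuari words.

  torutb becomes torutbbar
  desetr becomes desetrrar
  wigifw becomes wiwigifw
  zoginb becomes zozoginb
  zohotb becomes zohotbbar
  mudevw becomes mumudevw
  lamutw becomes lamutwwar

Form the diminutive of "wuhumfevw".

"wuhumfevw" has second-to-last letter 'v'. The one such stem in the data (mudevw → mumudevw) repeats the first consonant+vowel as a prefix (as do zoginb, wigifw), so the same rule applies.
So wuhumfevw → wuwuhumfevw.

wuwuhumfevw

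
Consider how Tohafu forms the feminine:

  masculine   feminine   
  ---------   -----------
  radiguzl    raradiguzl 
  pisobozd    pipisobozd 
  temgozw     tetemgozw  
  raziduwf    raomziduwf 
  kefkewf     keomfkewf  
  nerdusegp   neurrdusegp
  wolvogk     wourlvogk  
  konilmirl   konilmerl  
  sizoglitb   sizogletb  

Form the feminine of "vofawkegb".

radiguzl and konilmirl both end in -l yet inflect differently (raradiguzl, konilmerl), so the final letter is not what conditions the rule; the second-to-last letter is.
"vofawkegb" has second-to-last letter 'g'. The stems whose second-to-last letter is 'g' (nerdusegp → neurrdusegp, wolvogk → wourlvogk) insert -ur- after the first vowel.
The other patterns: stems whose second-to-last letter is 'z' repeat the first consonant+vowel as a prefix; stems whose second-to-last letter is 'w' insert -om- after the first vowel; stems whose second-to-last letter is 'r' or 't' change the last vowel to 'e'.
So vofawkegb → vourfawkegb.

vourfawkegb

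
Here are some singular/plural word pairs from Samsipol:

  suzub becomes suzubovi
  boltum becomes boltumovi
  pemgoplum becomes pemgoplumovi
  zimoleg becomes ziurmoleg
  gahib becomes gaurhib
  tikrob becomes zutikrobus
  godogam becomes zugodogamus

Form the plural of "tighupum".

tighupumovi

suzub and gahib both end in -b yet inflect differently (suzubovi, gaurhib), so the final letter is not what conditions the rule; the last vowel is.
"tighupum" has last vowel 'u'. The stems whose last vowel is 'u' (suzub → suzubovi, boltum → boltumovi, pemgoplum → pemgoplumovi) add -ovi.
The other patterns: stems whose last vowel is 'e' or 'i' insert -ur- after the first vowel; stems whose last vowel is 'a' or 'o' add zu- … -us around the stem.
So tighupum → tighupumovi.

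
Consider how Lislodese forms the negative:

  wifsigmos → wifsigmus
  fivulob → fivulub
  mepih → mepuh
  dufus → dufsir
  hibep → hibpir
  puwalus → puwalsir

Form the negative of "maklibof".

wifsigmos and dufus both end in -s yet inflect differently (wifsigmus, dufsir), so the final letter is not what conditions the rule; the last vowel is.
"maklibof" has last vowel 'o'. The stems whose last vowel is 'o' (wifsigmos → wifsigmus, fivulob → fivulub) change the last vowel to 'u'.
The other pattern: stems whose last vowel is 'e' or 'u' delete the last vowel and add -ir.
So maklibof → maklibuf.

maklibuf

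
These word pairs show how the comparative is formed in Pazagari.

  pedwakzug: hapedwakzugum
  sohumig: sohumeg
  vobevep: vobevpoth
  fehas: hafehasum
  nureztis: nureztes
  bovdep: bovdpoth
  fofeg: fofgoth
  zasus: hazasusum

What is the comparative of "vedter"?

"vedter" has last vowel 'e'. The stems whose last vowel is 'e' (vobevep → vobevpoth, fofeg → fofgoth, bovdep → bovdpoth) delete the last vowel and add -oth.
The other patterns: stems whose last vowel is 'a' or 'u' add ha- … -um around the stem; stems whose last vowel is 'i' change the last vowel to 'e'.
So vedter → vedtroth.

vedtroth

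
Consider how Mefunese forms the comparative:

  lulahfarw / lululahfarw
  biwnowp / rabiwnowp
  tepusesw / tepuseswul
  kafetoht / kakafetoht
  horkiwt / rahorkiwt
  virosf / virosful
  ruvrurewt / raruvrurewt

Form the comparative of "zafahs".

zazafahs

"zafahs" has second-to-last letter 'h'. The one such stem in the data (kafetoht → kakafetoht) repeats the first consonant+vowel as a prefix (as does lulahfarw), so the same rule applies.
So zafahs → zazafahs.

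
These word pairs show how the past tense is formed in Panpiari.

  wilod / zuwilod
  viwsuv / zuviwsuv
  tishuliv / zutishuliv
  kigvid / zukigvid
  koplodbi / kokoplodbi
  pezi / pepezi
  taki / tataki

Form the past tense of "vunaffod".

zuvunaffod

tishuliv and koplodbi both have last vowel 'i' yet inflect differently (zutishuliv, kokoplodbi), so the last vowel is not what conditions the rule; whether the stem ends in a vowel or a consonant is.
"vunaffod" ends in a consonant. The stems ending in a consonant (wilod → zuwilod, viwsuv → zuviwsuv, tishuliv → zutishuliv) add the prefix zu-.
So vunaffod → zuvunaffod.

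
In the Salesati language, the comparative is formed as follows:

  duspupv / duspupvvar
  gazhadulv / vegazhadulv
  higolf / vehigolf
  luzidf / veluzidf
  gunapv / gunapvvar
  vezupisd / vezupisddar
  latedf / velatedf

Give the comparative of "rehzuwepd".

rehzuwepddar

gazhadulv and duspupv both end in -v yet inflect differently (vegazhadulv, duspupvvar), so the final letter is not what conditions the rule; the second-to-last letter is.
"rehzuwepd" has second-to-last letter 'p'. The stems whose second-to-last letter is 'p' (duspupv → duspupvvar, gunapv → gunapvvar) double the final consonant and add -ar.
The other pattern: stems whose second-to-last letter is 'd' or 'l' add the prefix ve-.
So rehzuwepd → rehzuwepddar.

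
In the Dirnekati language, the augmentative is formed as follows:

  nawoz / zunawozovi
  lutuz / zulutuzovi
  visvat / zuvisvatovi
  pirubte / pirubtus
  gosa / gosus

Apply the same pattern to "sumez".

zusumezovi

"sumez" ends in a consonant. The stems ending in a consonant (nawoz → zunawozovi, lutuz → zulutuzovi, visvat → zuvisvatovi) add zu- … -ovi around the stem.
The other pattern: stems ending in a vowel drop the final letter and add -us.
So sumez → zusumezovi.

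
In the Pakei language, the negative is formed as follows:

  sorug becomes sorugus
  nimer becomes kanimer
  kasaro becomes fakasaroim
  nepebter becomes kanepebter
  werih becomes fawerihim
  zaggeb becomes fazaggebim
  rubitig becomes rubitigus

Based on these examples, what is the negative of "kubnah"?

rubitig and werih both have last vowel 'i' yet inflect differently (rubitigus, fawerihim), so the last vowel is not what conditions the rule; the final letter is.
"kubnah" ends in -h. The one such stem in the data (werih → fawerihim) adds fa- … -im around the stem, so the same rule applies.
So kubnah → fakubnahim.

fakubnahim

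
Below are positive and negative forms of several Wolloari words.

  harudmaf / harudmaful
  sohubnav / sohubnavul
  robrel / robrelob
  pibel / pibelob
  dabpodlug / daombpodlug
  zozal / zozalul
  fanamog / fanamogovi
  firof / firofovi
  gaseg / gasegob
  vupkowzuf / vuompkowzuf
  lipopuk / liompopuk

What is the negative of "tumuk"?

tuommuk

firof and harudmaf both end in -f yet inflect differently (firofovi, harudmaful), so the final letter is not what conditions the rule; the last vowel is.
"tumuk" has last vowel 'u'. The stems whose last vowel is 'u' (dabpodlug → daombpodlug, vupkowzuf → vuompkowzuf, lipopuk → liompopuk) insert -om- after the first vowel.
The other patterns: stems whose last vowel is 'o' add -ovi; stems whose last vowel is 'a' add -ul; stems whose last vowel is 'e' add -ob.
So tumuk → tuommuk.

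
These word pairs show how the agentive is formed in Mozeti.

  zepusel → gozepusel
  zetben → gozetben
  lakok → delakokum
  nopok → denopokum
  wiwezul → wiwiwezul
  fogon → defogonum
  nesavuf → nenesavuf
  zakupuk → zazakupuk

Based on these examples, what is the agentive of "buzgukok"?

debuzgukokum

"buzgukok" has last vowel 'o'. The stems whose last vowel is 'o' (nopok → denopokum, fogon → defogonum, lakok → delakokum) add de- … -um around the stem.
So buzgukok → debuzgukokum.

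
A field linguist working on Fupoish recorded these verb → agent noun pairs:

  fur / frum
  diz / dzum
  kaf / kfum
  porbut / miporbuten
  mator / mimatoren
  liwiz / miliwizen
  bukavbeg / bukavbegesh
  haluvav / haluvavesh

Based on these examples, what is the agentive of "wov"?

fur and mator both end in -r yet inflect differently (frum, mimatoren), so the final letter is not what conditions the rule; the number of vowels is.
"wov" has 1 vowel. The stems with 1 vowel (fur → frum, diz → dzum, kaf → kfum) delete the last vowel and add -um.
So wov → wvum.

wvum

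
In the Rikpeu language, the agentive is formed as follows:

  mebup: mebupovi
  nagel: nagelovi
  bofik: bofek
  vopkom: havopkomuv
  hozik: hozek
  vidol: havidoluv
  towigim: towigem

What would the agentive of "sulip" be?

sulep

towigim and vopkom both end in -m yet inflect differently (towigem, havopkomuv), so the final letter is not what conditions the rule; the last vowel is.
"sulip" has last vowel 'i'. The stems whose last vowel is 'i' (hozik → hozek, towigim → towigem, bofik → bofek) change the last vowel to 'e'.
So sulip → sulep.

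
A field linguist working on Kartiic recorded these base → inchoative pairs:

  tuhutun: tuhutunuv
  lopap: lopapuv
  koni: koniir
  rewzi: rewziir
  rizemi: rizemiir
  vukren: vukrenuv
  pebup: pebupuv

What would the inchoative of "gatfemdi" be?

"gatfemdi" ends in -i. The stems ending in -i (rewzi → rewziir, koni → koniir, rizemi → rizemiir) add -ir.
The other pattern: stems ending in -n or -p add -uv.
So gatfemdi → gatfemdiir.

gatfemdiir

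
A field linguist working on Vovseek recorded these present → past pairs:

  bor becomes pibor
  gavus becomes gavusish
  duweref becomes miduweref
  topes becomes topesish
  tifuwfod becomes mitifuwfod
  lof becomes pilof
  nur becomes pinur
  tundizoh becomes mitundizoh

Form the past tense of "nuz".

pinuz

lof and duweref both end in -f yet inflect differently (pilof, miduweref), so the final letter is not what conditions the rule; the number of vowels is.
"nuz" has 1 vowel. The stems with 1 vowel (nur → pinur, lof → pilof, bor → pibor) add the prefix pi-.
So nuz → pinuz.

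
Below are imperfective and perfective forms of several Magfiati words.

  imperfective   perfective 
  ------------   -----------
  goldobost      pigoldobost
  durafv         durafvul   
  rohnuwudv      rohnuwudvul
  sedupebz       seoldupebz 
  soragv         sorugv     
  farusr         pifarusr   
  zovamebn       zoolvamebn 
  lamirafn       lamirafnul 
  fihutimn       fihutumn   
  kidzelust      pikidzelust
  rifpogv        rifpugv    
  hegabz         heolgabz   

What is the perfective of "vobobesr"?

pivobobesr

"vobobesr" has second-to-last letter 's'. The stems whose second-to-last letter is 's' (kidzelust → pikidzelust, goldobost → pigoldobost, farusr → pifarusr) add the prefix pi-.
The other patterns: stems whose second-to-last letter is 'b' insert -ol- after the first vowel; stems whose second-to-last letter is 'g' or 'm' change the last vowel to 'u'; stems whose second-to-last letter is 'd' or 'f' add -ul.
So vobobesr → pivobobesr.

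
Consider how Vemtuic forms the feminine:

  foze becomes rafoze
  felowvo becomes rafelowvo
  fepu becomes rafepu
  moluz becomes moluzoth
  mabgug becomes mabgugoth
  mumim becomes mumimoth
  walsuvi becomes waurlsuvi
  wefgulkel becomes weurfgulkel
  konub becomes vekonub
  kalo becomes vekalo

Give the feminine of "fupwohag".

"fupwohag" begins with f-. The stems beginning with f- (foze → rafoze, felowvo → rafelowvo, fepu → rafepu) add the prefix ra-.
So fupwohag → rafupwohag.

rafupwohag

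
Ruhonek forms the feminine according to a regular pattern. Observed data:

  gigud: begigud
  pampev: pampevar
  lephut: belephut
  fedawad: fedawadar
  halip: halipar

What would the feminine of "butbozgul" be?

bebutbozgul

gigud and fedawad both end in -d yet inflect differently (begigud, fedawadar), so the final letter is not what conditions the rule; the last vowel is.
"butbozgul" has last vowel 'u'. The stems whose last vowel is 'u' (gigud → begigud, lephut → belephut) add the prefix be-.
The other pattern: stems whose last vowel is 'a', 'e' or 'i' add -ar.
So butbozgul → bebutbozgul.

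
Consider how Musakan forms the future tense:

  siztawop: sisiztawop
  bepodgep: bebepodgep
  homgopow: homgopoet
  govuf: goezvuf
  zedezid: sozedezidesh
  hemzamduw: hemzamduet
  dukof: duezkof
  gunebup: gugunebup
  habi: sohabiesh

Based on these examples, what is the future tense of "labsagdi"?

siztawop and homgopow both have last vowel 'o' yet inflect differently (sisiztawop, homgopoet), so the last vowel is not what conditions the rule; the final letter is.
"labsagdi" ends in -i. The one such stem in the data (habi → sohabiesh) adds so- … -esh around the stem, so the same rule applies.
The other patterns: stems ending in -p repeat the first consonant+vowel as a prefix; stems ending in -w drop the final letter and add -et; stems ending in -f insert -ez- after the first vowel.
So labsagdi → solabsagdiesh.

solabsagdiesh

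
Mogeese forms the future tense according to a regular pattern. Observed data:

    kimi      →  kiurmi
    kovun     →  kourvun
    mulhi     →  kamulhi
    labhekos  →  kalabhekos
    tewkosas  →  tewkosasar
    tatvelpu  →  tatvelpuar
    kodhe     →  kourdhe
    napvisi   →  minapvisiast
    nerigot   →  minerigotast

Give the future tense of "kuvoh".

napvisi and kimi both end in -i yet inflect differently (minapvisiast, kiurmi), so the final letter is not what conditions the rule; the first letter is.
"kuvoh" begins with k-. The stems beginning with k- (kovun → kourvun, kodhe → kourdhe, kimi → kiurmi) insert -ur- after the first vowel.
So kuvoh → kuurvoh.

kuurvoh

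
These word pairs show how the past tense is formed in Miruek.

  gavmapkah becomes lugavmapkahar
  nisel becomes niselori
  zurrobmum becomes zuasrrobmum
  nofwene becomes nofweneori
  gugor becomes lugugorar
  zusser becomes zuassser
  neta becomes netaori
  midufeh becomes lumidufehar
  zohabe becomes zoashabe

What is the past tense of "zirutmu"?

zohabe and nofwene both end in -e yet inflect differently (zoashabe, nofweneori), so the final letter is not what conditions the rule; the first letter is.
"zirutmu" begins with z-. The stems beginning with z- (zurrobmum → zuasrrobmum, zusser → zuassser, zohabe → zoashabe) insert -as- after the first vowel.
The other patterns: stems beginning with n- add -ori; stems beginning with g- or m- add lu- … -ar around the stem.
So zirutmu → ziasrutmu.

ziasrutmu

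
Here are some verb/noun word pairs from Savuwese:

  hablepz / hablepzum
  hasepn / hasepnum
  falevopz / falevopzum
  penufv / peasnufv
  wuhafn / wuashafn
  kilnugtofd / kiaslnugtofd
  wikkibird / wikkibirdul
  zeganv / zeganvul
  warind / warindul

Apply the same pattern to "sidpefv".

"sidpefv" has second-to-last letter 'f'. The stems whose second-to-last letter is 'f' (penufv → peasnufv, wuhafn → wuashafn, kilnugtofd → kiaslnugtofd) insert -as- after the first vowel.
So sidpefv → siasdpefv.

siasdpefv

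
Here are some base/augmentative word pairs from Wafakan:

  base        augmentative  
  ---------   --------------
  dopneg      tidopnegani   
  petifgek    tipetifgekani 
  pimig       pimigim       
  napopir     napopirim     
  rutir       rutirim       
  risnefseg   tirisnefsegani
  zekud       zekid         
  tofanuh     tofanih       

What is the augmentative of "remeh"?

tiremehani

pimig and dopneg both end in -g yet inflect differently (pimigim, tidopnegani), so the final letter is not what conditions the rule; the last vowel is.
"remeh" has last vowel 'e'. The stems whose last vowel is 'e' (dopneg → tidopnegani, petifgek → tipetifgekani, risnefseg → tirisnefsegani) add ti- … -ani around the stem.
So remeh → tiremehani.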